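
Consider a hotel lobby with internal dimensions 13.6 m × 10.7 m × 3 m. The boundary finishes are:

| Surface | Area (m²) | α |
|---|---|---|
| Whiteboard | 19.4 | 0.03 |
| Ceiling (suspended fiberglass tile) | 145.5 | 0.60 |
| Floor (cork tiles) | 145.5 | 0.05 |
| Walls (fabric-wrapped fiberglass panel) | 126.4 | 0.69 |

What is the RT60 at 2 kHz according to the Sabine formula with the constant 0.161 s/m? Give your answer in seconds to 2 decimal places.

0.39 s

Equivalent absorption area: A = 19.4·0.03 + 145.5·0.60 + 145.5·0.05 + 126.4·0.69 = 182.373 m².
Room volume: 436.56 m³.
RT60 = 0.161 · V / A = 0.161 × 436.56 / 182.373 = 0.39 s.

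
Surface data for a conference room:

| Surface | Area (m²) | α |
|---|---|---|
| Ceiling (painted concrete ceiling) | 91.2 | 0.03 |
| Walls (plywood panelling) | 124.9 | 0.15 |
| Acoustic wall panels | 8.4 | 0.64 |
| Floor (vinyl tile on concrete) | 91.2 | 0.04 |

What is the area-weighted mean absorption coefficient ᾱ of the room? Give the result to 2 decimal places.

S = Σ Sᵢ = 91.2 + 124.9 + 8.4 + 91.2 = 315.7 m².
A = 91.2*0.03 + 124.9*0.15 + 8.4*0.64 + 91.2*0.04 = 30.495 sabins.
ᾱ = A/S = 0.10.

0.10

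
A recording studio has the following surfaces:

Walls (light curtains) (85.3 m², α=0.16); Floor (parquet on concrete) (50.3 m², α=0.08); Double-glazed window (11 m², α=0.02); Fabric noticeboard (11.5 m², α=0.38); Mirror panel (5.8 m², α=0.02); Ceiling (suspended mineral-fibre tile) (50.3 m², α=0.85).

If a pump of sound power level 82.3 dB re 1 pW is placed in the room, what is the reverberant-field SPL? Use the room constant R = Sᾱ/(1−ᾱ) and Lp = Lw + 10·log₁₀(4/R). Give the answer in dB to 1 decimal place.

Σ(Sᵢαᵢ) = 85.3×0.16 + 50.3×0.08 + 11×0.02 + 11.5×0.38 + 5.8×0.02 + 50.3×0.85 = 65.133; total area S = 214.2 m².
ᾱ = 65.133/214.2 = 0.3041; R = Sᾱ/(1−ᾱ) = 65.133/(1−0.3041) = 93.595 m².
Lp = Lw + 10 log₁₀(4/R) = 82.3 -13.69 = 68.6 dB.

68.6 dB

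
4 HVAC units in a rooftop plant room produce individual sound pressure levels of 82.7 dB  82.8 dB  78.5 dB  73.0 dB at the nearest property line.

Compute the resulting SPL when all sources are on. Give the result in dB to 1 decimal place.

86.7 dB

Sum in the linear (power) domain: Σ 10^(Lᵢ/10) = 10^(82.7/10) + 10^(82.8/10) + 10^(78.5/10) + 10^(73.0/10) = 4.675e+08.
L_total = 10·log₁₀(4.675e+08) = 86.7 dB.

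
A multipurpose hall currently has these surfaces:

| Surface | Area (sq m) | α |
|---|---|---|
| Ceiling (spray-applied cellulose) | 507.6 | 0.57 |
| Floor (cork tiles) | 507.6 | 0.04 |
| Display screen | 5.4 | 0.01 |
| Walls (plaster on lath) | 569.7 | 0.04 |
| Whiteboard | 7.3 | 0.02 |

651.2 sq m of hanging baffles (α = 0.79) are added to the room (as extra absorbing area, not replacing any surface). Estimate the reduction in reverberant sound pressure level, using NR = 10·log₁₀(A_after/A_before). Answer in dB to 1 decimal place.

Summing Sᵢαᵢ: 289.332 + 20.304 + 0.054 + 22.788 + 0.146 → A_before = 332.624 sabins.
Added absorption = 651.2 × 0.79 = 514.448 sabins.
A_after = 332.624 + 514.448 = 847.072 sabins.
Reduction = 10 log₁₀(A_after/A_before) = 10 log₁₀(2.5466) = 4.1 dB.

4.1 dB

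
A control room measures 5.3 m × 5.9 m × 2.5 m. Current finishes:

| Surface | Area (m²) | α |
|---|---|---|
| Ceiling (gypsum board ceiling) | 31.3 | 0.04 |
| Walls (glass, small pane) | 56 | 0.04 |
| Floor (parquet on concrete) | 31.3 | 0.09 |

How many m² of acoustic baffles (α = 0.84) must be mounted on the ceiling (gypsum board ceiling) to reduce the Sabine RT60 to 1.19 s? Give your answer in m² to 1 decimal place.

Equivalent absorption area: A₁ = 31.3·0.04 + 56·0.04 + 31.3·0.09 = 6.309 m².
V = 78.175 m³. Target absorption A₂ = 0.161 × 78.175 / 1.19 = 10.577 sabins.
Absorption to add: 10.577 − 6.309 = 4.268 sabins.
Net gain per m²: Δα = 0.84 − 0.04 = 0.80.
Area = ΔA/Δα = 4.268/0.80 = 5.3 m².

5.3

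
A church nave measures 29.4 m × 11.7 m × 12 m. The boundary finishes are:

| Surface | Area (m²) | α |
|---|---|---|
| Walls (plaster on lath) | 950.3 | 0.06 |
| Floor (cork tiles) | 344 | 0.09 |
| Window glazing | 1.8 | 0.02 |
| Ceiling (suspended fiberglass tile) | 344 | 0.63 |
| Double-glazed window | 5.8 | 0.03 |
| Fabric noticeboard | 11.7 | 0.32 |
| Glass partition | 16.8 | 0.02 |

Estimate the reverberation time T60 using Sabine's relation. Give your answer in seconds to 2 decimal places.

Summing Sᵢαᵢ: 57.018 + 30.960 + 0.036 + 216.720 + 0.174 + 3.744 + 0.336 → A = 308.988 sabins.
Room volume: 4127.76 m³.
T = 0.161 V/A = 0.161·4127.76/308.988 = 2.15 s.

2.15 s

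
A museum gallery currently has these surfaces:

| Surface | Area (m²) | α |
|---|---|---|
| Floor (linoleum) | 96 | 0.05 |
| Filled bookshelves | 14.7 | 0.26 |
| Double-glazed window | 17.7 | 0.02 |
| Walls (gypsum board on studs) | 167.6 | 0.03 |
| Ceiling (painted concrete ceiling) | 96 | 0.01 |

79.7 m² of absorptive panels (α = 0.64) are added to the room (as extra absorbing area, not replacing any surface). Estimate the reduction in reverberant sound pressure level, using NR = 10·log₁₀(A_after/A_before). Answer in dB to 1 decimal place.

6.4 dB

Total absorption A_before = 96×0.05 + 14.7×0.26 + 17.7×0.02 + 167.6×0.03 + 96×0.01
  = 4.800 + 3.822 + 0.354 + 5.028 + 0.960 = 14.964 m² sabins.
Treatment contributes 79.7·0.64 = 51.008 sabins.
New total A_after = 65.972 sabins.
NR = 10·log₁₀(65.972/14.964) = 6.4 dB.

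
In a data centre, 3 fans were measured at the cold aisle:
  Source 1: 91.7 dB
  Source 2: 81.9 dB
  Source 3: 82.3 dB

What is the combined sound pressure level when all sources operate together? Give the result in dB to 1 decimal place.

92.6 dB

Σ 10^(Lᵢ/10) = 1.804e+09.
Combined level = 10 log₁₀(1.804e+09) = 92.6 dB.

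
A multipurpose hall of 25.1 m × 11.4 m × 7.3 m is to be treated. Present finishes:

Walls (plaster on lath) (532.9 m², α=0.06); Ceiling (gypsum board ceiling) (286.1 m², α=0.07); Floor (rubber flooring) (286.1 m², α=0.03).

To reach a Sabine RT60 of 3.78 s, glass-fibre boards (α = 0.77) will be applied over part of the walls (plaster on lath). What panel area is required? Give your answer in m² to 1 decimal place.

A₁ = Σ Sᵢαᵢ = 532.9*0.06 + 286.1*0.07 + 286.1*0.03 = 60.584 sabins.
V = 2088.822 m³. Target absorption A₂ = 0.161 × 2088.822 / 3.78 = 88.968 sabins.
ΔA needed = 88.968 − 60.584 = 28.384 sabins.
Net gain per m²: Δα = 0.77 − 0.06 = 0.71.
Panel area = 28.384 / 0.71 = 40.0 m².

40.0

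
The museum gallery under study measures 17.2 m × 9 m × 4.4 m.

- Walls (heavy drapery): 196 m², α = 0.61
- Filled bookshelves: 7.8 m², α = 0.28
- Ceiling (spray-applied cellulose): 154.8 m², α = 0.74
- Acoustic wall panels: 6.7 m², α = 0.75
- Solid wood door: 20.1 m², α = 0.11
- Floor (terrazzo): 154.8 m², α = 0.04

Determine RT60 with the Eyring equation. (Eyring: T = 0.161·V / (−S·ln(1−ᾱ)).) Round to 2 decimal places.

S = Σ Sᵢ = 540.2 m².
Σ(Sᵢαᵢ) = 196×0.61 + 7.8×0.28 + 154.8×0.74 + 6.7×0.75 + 20.1×0.11 + 154.8×0.04 = 249.724.
Mean coefficient ᾱ = A/S = 0.4623.
Eyring denominator: −S ln(1−ᾱ) = 335.170.
V = 17.2 × 9 × 4.4 = 681.12 m³.
RT60 = 0.161 × 681.12 / 335.170 = 0.33 s.

0.33 seconds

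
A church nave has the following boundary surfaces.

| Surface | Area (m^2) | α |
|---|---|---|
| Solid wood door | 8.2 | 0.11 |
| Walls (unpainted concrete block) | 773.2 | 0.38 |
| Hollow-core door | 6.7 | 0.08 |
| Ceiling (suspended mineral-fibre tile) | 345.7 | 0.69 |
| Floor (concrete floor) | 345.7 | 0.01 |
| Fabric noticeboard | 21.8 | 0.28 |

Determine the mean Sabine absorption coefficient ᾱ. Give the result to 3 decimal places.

0.362

S = Σ Sᵢ = 8.2 + 773.2 + 6.7 + 345.7 + 345.7 + 21.8 = 1501.3 m^2.
Weighted sum Σ Sα = 543.348.
ᾱ = 543.348 / 1501.3 = 0.362.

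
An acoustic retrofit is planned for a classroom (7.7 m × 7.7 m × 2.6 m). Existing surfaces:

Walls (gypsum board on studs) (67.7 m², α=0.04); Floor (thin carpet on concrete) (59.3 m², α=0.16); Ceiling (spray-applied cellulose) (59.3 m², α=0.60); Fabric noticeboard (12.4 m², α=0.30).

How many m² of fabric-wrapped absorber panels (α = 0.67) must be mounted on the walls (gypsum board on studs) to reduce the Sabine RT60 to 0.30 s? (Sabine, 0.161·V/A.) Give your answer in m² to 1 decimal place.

Total absorption A₁ = 67.7×0.04 + 59.3×0.16 + 59.3×0.60 + 12.4×0.30
  = 2.708 + 9.488 + 35.580 + 3.720 = 51.496 m² sabins.
V = 154.154 m³. Target absorption A₂ = 0.161 × 154.154 / 0.30 = 82.729 sabins.
ΔA needed = 82.729 − 51.496 = 31.233 sabins.
Net gain per m²: Δα = 0.67 − 0.04 = 0.63.
Panel area = 31.233 / 0.63 = 49.6 m².

49.6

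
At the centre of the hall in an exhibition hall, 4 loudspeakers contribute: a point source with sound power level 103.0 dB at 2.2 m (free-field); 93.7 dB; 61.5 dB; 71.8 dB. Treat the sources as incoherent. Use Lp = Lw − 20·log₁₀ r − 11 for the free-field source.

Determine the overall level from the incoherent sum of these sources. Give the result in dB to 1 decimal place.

94.3 dB

Source at 2.2 m: Lp = 103.0 − 20·log₁₀(2.2) − 11 = 85.2 dB.
Sum in the linear (power) domain: Σ 10^(Lᵢ/10) = 10^(85.2/10) + 10^(93.7/10) + 10^(61.5/10) + 10^(71.8/10) = 2.692e+09.
Back to dB: 10·log₁₀ Σ = 94.3 dB.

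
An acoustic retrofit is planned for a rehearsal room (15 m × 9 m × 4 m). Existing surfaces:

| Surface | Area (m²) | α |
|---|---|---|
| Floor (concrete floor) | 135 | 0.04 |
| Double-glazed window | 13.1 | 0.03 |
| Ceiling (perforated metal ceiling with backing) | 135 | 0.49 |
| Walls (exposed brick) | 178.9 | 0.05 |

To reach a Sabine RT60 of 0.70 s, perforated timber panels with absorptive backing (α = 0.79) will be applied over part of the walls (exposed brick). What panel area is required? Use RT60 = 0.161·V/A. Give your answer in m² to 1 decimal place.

58.5

Summing Sᵢαᵢ: 5.400 + 0.393 + 66.150 + 8.945 → A₁ = 80.888 sabins.
Required A₂ = 0.161·540/0.70 = 124.200 sabins.
ΔA needed = 124.200 − 80.888 = 43.312 sabins.
Each m² of panel replacing the walls (exposed brick) adds (0.79 − 0.05) = 0.74 sabins.
Area = ΔA/Δα = 43.312/0.74 = 58.5 m².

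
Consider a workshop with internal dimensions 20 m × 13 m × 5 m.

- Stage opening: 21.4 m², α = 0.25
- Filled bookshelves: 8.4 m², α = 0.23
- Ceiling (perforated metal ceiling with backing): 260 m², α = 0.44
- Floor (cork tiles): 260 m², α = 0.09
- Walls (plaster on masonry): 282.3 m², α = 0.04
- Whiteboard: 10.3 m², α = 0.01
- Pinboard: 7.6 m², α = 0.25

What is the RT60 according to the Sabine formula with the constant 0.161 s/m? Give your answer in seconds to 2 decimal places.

Summing Sᵢαᵢ: 5.350 + 1.932 + 114.400 + 23.400 + 11.292 + 0.103 + 1.900 → A = 158.377 sabins.
Volume V = 20 × 13 × 5 = 1300 m³.
Sabine: RT60 = 0.161 × 1300 / 158.377 = 1.32 s.

1.32 sec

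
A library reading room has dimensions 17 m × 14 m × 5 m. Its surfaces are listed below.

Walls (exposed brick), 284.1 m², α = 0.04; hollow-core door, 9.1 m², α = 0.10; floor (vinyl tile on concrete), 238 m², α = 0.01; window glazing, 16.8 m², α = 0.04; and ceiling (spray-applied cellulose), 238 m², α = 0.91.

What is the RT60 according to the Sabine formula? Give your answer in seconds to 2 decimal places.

Total absorption A = 284.1*0.04 + 9.1*0.10 + 238*0.01 + 16.8*0.04 + 238*0.91
  = 11.364 + 0.910 + 2.380 + 0.672 + 216.580 = 231.906 m² sabins.
Room volume: 1190 m³.
Sabine: RT60 = 0.161 × 1190 / 231.906 = 0.83 s.

0.83 sec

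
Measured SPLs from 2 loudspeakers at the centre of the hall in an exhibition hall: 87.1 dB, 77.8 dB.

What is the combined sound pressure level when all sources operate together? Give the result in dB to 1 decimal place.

87.6 dB

Σ 10^(Lᵢ/10) = 5.731e+08.
Back to dB: 10·log₁₀ Σ = 87.6 dB.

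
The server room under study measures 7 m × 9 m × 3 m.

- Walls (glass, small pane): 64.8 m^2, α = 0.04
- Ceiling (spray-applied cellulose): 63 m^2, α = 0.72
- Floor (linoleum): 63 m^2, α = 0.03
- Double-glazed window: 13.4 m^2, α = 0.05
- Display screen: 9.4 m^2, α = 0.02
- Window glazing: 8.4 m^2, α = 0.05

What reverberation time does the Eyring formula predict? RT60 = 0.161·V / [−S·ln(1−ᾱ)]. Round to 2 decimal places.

0.52 s

S = Σ Sᵢ = 222.0 m^2.
Absorption A = 64.8×0.04 + 63×0.72 + 63×0.03 + 13.4×0.05 + 9.4×0.02 + 8.4×0.05 = 51.120 sabins.
ᾱ = 51.120 / 222.0 = 0.2303.
−S·ln(1−ᾱ) = −222.0 × ln(1 − 0.2303) = 58.109.
V = 7 × 9 × 3 = 189 m³.
RT60 = 0.161 × 189 / 58.109 = 0.52 s.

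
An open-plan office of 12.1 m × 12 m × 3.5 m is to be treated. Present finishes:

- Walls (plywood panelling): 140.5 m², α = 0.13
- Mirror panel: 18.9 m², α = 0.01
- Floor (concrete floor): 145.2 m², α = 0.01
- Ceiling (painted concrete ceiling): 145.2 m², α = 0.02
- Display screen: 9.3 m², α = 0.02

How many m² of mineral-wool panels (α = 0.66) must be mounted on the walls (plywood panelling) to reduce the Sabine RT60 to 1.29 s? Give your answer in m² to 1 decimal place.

76.3

Summing Sᵢαᵢ: 18.265 + 0.189 + 1.452 + 2.904 + 0.186 → A₁ = 22.996 sabins.
V = 508.2 m³. Target absorption A₂ = 0.161 × 508.2 / 1.29 = 63.427 sabins.
ΔA needed = 63.427 − 22.996 = 40.431 sabins.
Each m² of panel replacing the walls (plywood panelling) adds (0.66 − 0.13) = 0.53 sabins.
Panel area = 40.431 / 0.53 = 76.3 m².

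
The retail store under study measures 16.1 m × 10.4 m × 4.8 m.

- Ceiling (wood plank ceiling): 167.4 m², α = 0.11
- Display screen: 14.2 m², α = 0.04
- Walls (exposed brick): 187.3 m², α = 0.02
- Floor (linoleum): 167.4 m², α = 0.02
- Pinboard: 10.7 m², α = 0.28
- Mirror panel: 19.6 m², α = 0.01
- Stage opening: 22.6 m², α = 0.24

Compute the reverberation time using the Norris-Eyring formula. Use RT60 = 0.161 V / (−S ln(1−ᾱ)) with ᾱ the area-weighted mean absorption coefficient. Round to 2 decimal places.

Total surface area S = 167.4 + 14.2 + 187.3 + 167.4 + 10.7 + 19.6 + 22.6 = 589.2 m².
Absorption A = 167.4·0.11 + 14.2·0.04 + 187.3·0.02 + 167.4·0.02 + 10.7·0.28 + 19.6·0.01 + 22.6·0.24 = 34.692 sabins.
ᾱ = 34.692 / 589.2 = 0.0589.
−S·ln(1−ᾱ) = −589.2 × ln(1 − 0.0589) = 35.768.
V = 16.1 × 10.4 × 4.8 = 803.712 m³.
RT60 = 0.161 × 803.712 / 35.768 = 3.62 s.

3.62 s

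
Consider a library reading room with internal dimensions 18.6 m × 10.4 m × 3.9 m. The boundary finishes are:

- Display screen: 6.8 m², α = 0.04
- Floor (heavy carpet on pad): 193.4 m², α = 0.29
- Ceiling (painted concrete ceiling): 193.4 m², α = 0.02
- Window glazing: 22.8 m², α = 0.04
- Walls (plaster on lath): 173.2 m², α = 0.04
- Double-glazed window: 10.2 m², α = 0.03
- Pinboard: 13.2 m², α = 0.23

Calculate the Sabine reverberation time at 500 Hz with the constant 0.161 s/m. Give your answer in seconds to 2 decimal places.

A = Σ Sᵢαᵢ = 6.8*0.04 + 193.4*0.29 + 193.4*0.02 + 22.8*0.04 + 173.2*0.04 + 10.2*0.03 + 13.2*0.23 = 71.408 sabins.
Volume V = 18.6 × 10.4 × 3.9 = 754.416 m³.
RT60 = 0.161 · V / A = 0.161 × 754.416 / 71.408 = 1.70 s.

1.70 s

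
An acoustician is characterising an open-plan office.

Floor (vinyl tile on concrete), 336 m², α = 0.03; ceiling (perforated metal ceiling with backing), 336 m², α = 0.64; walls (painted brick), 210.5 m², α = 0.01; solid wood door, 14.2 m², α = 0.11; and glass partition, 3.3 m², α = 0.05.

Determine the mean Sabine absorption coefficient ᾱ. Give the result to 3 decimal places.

0.254

Total surface area S = 900.0 m².
A = 336*0.03 + 336*0.64 + 210.5*0.01 + 14.2*0.11 + 3.3*0.05 = 228.952 sabins.
ᾱ = 228.952 / 900.0 = 0.254.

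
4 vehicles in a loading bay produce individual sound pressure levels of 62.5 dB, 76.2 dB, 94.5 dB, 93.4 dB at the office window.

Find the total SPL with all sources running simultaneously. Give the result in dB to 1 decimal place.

Sum in the linear (power) domain: Σ 10^(Lᵢ/10) = 10^(62.5/10) + 10^(76.2/10) + 10^(94.5/10) + 10^(93.4/10) = 5.05e+09.
Back to dB: 10·log₁₀ Σ = 97.0 dB.

97.0 dB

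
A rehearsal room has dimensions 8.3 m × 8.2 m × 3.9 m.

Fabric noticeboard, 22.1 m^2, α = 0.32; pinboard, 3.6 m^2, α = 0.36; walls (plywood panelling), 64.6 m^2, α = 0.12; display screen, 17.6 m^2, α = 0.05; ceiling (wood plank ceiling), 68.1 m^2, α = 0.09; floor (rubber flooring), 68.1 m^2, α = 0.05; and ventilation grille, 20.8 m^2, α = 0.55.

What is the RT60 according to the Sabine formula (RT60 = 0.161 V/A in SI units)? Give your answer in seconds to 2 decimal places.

1.13 s

A = Σ Sᵢαᵢ = 22.1×0.32 + 3.6×0.36 + 64.6×0.12 + 17.6×0.05 + 68.1×0.09 + 68.1×0.05 + 20.8×0.55 = 37.974 sabins.
Volume V = 8.3 × 8.2 × 3.9 = 265.434 m³.
T = 0.161 V/A = 0.161·265.434/37.974 = 1.13 s.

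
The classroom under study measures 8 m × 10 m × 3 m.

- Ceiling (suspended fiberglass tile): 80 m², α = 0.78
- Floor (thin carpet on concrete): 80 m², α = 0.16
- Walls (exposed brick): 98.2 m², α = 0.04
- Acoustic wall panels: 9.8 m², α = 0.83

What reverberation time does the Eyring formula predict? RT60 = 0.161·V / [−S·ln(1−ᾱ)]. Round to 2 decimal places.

Total surface area S = 80 + 80 + 98.2 + 9.8 = 268.0 m².
Σ(Sᵢαᵢ) = 80×0.78 + 80×0.16 + 98.2×0.04 + 9.8×0.83 = 87.262.
ᾱ = 87.262 / 268.0 = 0.3256.
−S·ln(1−ᾱ) = −268.0 × ln(1 − 0.3256) = 105.574.
V = 8 × 10 × 3 = 240 m³.
RT60 = 0.161 × 240 / 105.574 = 0.37 s.

0.37 seconds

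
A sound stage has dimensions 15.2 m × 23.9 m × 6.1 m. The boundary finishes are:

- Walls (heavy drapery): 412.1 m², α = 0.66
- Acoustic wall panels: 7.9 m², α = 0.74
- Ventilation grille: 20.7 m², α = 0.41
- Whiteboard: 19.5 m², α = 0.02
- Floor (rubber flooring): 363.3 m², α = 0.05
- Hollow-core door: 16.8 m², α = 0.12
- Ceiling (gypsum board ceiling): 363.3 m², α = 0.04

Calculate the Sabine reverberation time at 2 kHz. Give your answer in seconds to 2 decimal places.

1.11 sec

Equivalent absorption area: A = 412.1×0.66 + 7.9×0.74 + 20.7×0.41 + 19.5×0.02 + 363.3×0.05 + 16.8×0.12 + 363.3×0.04 = 321.422 m².
V = 15.2·23.9·6.1 = 2216.008 m³.
RT60 = 0.161 · V / A = 0.161 × 2216.008 / 321.422 = 1.11 s.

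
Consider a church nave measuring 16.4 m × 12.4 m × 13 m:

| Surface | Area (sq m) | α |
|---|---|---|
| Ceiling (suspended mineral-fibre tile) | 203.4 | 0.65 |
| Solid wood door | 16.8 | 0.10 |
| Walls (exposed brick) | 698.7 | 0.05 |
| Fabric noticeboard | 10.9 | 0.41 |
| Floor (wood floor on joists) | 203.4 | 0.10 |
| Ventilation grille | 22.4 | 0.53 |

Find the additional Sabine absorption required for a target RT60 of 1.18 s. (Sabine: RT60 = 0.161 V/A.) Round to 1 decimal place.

Equivalent absorption area: A₁ = 203.4×0.65 + 16.8×0.10 + 698.7×0.05 + 10.9×0.41 + 203.4×0.10 + 22.4×0.53 = 205.506 sq m.
For T = 1.18 s, need A₂ = 0.161·V/T = 0.161·2643.68/1.18 = 360.705 sabins.
Additional absorption ΔA = 360.705 − 205.506 = 155.2 sabins.

155.2 sabins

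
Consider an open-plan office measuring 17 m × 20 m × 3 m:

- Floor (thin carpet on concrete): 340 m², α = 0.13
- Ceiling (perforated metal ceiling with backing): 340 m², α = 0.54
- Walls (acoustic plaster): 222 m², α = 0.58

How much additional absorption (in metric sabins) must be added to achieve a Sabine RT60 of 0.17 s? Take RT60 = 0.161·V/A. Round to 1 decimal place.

Equivalent absorption area: A₁ = 340·0.13 + 340·0.54 + 222·0.58 = 356.560 m².
Target A₂ = 0.161·1020/0.17 = 966.000 sabins (V = 1020 m³).
Additional absorption ΔA = 966.000 − 356.560 = 609.4 sabins.

609.4 sabins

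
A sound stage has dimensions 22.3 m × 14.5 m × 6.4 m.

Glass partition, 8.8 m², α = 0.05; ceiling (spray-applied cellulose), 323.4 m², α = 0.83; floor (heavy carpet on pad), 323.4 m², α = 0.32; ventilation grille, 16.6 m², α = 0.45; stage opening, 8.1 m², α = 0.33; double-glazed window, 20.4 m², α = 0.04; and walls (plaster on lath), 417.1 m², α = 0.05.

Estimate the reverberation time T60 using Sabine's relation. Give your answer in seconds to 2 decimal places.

Summing Sᵢαᵢ: 0.440 + 268.422 + 103.488 + 7.470 + 2.673 + 0.816 + 20.855 → A = 404.164 sabins.
Volume V = 22.3 × 14.5 × 6.4 = 2069.44 m³.
RT60 = 0.161 · V / A = 0.161 × 2069.44 / 404.164 = 0.82 s.

0.82 s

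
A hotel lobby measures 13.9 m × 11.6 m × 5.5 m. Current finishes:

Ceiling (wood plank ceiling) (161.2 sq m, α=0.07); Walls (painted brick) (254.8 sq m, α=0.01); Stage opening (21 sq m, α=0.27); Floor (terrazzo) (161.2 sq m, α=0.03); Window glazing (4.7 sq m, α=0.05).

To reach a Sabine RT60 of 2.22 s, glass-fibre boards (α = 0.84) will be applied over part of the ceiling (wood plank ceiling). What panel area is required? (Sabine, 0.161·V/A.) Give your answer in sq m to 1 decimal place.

51.6

Equivalent absorption area: A₁ = 161.2·0.07 + 254.8·0.01 + 21·0.27 + 161.2·0.03 + 4.7·0.05 = 24.573 sq m.
V = 886.82 m³. Target absorption A₂ = 0.161 × 886.82 / 2.22 = 64.314 sabins.
Absorption to add: 64.314 − 24.573 = 39.741 sabins.
Net gain per sq m: Δα = 0.84 − 0.07 = 0.77.
Area = ΔA/Δα = 39.741/0.77 = 51.6 sq m.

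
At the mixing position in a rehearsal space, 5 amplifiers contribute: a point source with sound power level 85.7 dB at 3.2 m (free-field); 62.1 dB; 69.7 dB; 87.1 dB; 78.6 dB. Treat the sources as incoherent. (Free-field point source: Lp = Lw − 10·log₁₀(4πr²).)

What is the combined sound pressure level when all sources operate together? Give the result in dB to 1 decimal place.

Source at 3.2 m: Lp = 85.7 − 10·log₁₀(4π·3.2²) = 85.7 − 10·log₁₀(128.680) = 64.6 dB.
Sum in the linear (power) domain: Σ 10^(Lᵢ/10) = 10^(64.6/10) + 10^(62.1/10) + 10^(69.7/10) + 10^(87.1/10) + 10^(78.6/10) = 5.991e+08.
Back to dB: 10·log₁₀ Σ = 87.8 dB.

87.8 dB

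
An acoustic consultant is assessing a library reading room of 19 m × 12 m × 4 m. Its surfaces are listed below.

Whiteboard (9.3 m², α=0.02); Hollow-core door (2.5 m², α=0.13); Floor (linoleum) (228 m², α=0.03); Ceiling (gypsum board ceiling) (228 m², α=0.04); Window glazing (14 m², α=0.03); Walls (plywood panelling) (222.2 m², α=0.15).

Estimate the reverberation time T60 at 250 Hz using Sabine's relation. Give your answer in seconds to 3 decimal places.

Total absorption A = 9.3·0.02 + 2.5·0.13 + 228·0.03 + 228·0.04 + 14·0.03 + 222.2·0.15
  = 0.186 + 0.325 + 6.840 + 9.120 + 0.420 + 33.330 = 50.221 m² sabins.
V = 19·12·4 = 912 m³.
Sabine: RT60 = 0.161 × 912 / 50.221 = 2.924 s.

2.924 s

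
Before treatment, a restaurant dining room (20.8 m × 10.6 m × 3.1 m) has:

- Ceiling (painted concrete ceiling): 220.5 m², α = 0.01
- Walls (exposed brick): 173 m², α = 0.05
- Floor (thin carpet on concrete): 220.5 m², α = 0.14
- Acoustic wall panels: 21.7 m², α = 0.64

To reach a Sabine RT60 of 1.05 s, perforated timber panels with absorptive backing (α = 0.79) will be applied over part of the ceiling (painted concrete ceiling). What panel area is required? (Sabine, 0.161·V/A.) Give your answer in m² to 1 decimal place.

63.1

A₁ = Σ Sᵢαᵢ = 220.5×0.01 + 173×0.05 + 220.5×0.14 + 21.7×0.64 = 55.613 sabins.
V = 683.488 m³. Target absorption A₂ = 0.161 × 683.488 / 1.05 = 104.801 sabins.
ΔA needed = 104.801 − 55.613 = 49.188 sabins.
Net gain per m²: Δα = 0.79 − 0.01 = 0.78.
Panel area = 49.188 / 0.78 = 63.1 m².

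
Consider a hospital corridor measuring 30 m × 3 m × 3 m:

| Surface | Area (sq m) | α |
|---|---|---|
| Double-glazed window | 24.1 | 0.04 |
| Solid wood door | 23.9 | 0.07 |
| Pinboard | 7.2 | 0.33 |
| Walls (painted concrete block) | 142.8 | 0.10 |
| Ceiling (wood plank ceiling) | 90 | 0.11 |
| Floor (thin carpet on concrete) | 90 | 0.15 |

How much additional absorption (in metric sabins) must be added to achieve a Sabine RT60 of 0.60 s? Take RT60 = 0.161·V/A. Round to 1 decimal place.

29.8 sabins

Total absorption A₁ = 24.1×0.04 + 23.9×0.07 + 7.2×0.33 + 142.8×0.10 + 90×0.11 + 90×0.15
  = 0.964 + 1.673 + 2.376 + 14.280 + 9.900 + 13.500 = 42.693 sq m sabins.
For T = 0.60 s, need A₂ = 0.161·V/T = 0.161·270/0.60 = 72.450 sabins.
Additional absorption ΔA = 72.450 − 42.693 = 29.8 sabins.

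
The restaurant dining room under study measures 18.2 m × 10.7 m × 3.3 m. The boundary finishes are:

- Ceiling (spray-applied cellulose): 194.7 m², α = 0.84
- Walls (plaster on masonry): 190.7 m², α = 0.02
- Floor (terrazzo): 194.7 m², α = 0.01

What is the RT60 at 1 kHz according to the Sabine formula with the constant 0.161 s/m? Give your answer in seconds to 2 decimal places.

Equivalent absorption area: A = 194.7×0.84 + 190.7×0.02 + 194.7×0.01 = 169.309 m².
Volume V = 18.2 × 10.7 × 3.3 = 642.642 m³.
Sabine: RT60 = 0.161 × 642.642 / 169.309 = 0.61 s.

0.61 s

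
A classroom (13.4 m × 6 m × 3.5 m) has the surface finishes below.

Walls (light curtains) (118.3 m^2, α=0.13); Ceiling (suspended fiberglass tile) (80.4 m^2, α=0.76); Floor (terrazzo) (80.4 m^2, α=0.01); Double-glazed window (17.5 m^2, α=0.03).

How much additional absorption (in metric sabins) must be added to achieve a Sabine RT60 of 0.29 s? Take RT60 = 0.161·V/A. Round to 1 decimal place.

78.4 sabins

A₁ = Σ Sᵢαᵢ = 118.3·0.13 + 80.4·0.76 + 80.4·0.01 + 17.5·0.03 = 77.812 sabins.
V = 281.4 m³. Required absorption A₂ = 0.161 × 281.4 / 0.29 = 156.226 sabins.
Additional absorption ΔA = 156.226 − 77.812 = 78.4 sabins.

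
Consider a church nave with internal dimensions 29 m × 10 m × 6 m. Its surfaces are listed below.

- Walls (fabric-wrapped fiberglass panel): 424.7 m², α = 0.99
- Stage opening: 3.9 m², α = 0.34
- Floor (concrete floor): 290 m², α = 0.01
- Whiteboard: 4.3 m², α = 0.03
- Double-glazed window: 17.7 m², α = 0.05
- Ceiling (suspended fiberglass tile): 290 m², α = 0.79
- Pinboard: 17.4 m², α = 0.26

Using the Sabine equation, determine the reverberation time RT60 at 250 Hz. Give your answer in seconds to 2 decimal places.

Total absorption A = 424.7·0.99 + 3.9·0.34 + 290·0.01 + 4.3·0.03 + 17.7·0.05 + 290·0.79 + 17.4·0.26
  = 420.453 + 1.326 + 2.900 + 0.129 + 0.885 + 229.100 + 4.524 = 659.317 m² sabins.
Volume V = 29 × 10 × 6 = 1740 m³.
Sabine: RT60 = 0.161 × 1740 / 659.317 = 0.42 s.

0.42 sec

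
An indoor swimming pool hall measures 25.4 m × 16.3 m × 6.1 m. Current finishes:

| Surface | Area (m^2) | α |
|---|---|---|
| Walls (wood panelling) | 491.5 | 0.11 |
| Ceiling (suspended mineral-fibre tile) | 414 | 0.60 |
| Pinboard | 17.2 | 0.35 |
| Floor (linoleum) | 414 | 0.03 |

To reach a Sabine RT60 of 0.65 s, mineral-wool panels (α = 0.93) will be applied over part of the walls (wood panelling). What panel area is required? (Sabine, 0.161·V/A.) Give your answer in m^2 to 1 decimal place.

371.5

Total absorption A₁ = 491.5*0.11 + 414*0.60 + 17.2*0.35 + 414*0.03
  = 54.065 + 248.400 + 6.020 + 12.420 = 320.905 m^2 sabins.
Required A₂ = 0.161·2525.522/0.65 = 625.552 sabins.
Absorption to add: 625.552 − 320.905 = 304.647 sabins.
Net gain per m^2: Δα = 0.93 − 0.11 = 0.82.
Panel area = 304.647 / 0.82 = 371.5 m^2.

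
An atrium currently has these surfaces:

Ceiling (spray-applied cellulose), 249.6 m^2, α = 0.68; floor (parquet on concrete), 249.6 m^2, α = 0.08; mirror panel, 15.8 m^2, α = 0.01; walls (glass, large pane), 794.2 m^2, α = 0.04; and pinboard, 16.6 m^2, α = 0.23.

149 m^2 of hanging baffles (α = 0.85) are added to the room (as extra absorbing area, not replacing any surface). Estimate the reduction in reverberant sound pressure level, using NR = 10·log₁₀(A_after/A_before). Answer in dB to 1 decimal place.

1.9 dB

Equivalent absorption area: A_before = 249.6×0.68 + 249.6×0.08 + 15.8×0.01 + 794.2×0.04 + 16.6×0.23 = 225.440 m^2.
Added absorption = 149 × 0.85 = 126.650 sabins.
A_after = 225.440 + 126.650 = 352.090 sabins.
Reduction = 10 log₁₀(A_after/A_before) = 10 log₁₀(1.5618) = 1.9 dB.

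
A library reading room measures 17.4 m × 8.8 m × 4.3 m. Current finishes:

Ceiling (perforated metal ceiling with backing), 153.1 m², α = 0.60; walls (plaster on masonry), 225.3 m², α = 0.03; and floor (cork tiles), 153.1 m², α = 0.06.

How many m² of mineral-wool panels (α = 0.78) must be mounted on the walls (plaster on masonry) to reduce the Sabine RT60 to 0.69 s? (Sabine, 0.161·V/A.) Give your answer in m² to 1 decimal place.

A₁ = Σ Sᵢαᵢ = 153.1·0.60 + 225.3·0.03 + 153.1·0.06 = 107.805 sabins.
Required A₂ = 0.161·658.416/0.69 = 153.630 sabins.
ΔA needed = 153.630 − 107.805 = 45.825 sabins.
Each m² of panel replacing the walls (plaster on masonry) adds (0.78 − 0.03) = 0.75 sabins.
Panel area = 45.825 / 0.75 = 61.1 m².

61.1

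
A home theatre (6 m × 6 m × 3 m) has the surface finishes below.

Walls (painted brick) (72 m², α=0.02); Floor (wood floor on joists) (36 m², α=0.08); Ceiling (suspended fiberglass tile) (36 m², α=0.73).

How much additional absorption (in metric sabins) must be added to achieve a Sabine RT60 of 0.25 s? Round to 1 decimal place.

39.0 sabins

Equivalent absorption area: A₁ = 72*0.02 + 36*0.08 + 36*0.73 = 30.600 m².
For T = 0.25 s, need A₂ = 0.161·V/T = 0.161·108/0.25 = 69.552 sabins.
Shortfall: 69.552 − 30.600 = 39.0 sabins.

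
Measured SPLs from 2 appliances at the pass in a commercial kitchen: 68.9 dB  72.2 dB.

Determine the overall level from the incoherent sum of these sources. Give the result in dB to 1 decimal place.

Σ 10^(Lᵢ/10) = 2.436e+07.
Combined level = 10 log₁₀(2.436e+07) = 73.9 dB.

73.9 dB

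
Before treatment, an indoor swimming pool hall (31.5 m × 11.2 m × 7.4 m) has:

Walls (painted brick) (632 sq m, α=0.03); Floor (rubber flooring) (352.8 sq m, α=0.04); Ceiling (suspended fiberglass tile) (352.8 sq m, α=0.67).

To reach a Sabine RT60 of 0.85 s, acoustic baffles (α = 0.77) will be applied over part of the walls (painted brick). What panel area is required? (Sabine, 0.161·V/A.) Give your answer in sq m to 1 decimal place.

304.1

A₁ = Σ Sᵢαᵢ = 632×0.03 + 352.8×0.04 + 352.8×0.67 = 269.448 sabins.
Required A₂ = 0.161·2610.72/0.85 = 494.501 sabins.
Absorption to add: 494.501 − 269.448 = 225.053 sabins.
Net gain per sq m: Δα = 0.77 − 0.03 = 0.74.
Panel area = 225.053 / 0.74 = 304.1 sq m.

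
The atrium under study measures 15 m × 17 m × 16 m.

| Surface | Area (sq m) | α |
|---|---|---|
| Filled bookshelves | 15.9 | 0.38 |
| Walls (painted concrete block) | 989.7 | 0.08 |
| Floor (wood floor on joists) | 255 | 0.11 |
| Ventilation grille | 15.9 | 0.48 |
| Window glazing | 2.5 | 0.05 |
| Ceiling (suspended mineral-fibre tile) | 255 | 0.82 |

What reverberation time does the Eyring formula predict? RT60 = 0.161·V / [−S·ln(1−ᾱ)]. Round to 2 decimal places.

1.77 s

S = Σ Sᵢ = 1534.0 sq m.
Absorption A = 15.9·0.38 + 989.7·0.08 + 255·0.11 + 15.9·0.48 + 2.5·0.05 + 255·0.82 = 330.125 sabins.
Mean coefficient ᾱ = A/S = 0.2152.
−S·ln(1−ᾱ) = −1534.0 × ln(1 − 0.2152) = 371.729.
V = 15 × 17 × 16 = 4080 m³.
RT60 = 0.161 × 4080 / 371.729 = 1.77 s.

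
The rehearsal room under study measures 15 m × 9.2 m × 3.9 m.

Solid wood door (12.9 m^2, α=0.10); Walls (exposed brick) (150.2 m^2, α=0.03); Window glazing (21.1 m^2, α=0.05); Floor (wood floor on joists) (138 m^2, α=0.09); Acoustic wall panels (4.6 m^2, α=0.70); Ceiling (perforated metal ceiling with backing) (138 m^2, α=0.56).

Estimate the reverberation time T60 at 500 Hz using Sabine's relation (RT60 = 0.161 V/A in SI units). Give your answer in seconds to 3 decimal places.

0.868 seconds

A = Σ Sᵢαᵢ = 12.9*0.10 + 150.2*0.03 + 21.1*0.05 + 138*0.09 + 4.6*0.70 + 138*0.56 = 99.771 sabins.
Volume V = 15 × 9.2 × 3.9 = 538.2 m³.
Sabine: RT60 = 0.161 × 538.2 / 99.771 = 0.868 s.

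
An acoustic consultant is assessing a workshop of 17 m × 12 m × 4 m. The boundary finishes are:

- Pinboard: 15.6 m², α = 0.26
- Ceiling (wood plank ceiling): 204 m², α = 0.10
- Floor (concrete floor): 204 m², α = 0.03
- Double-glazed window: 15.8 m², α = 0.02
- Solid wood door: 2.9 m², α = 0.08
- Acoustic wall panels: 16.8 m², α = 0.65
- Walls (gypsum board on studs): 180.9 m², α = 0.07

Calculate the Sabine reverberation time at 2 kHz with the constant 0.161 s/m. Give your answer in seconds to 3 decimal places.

Total absorption A = 15.6·0.26 + 204·0.10 + 204·0.03 + 15.8·0.02 + 2.9·0.08 + 16.8·0.65 + 180.9·0.07
  = 4.056 + 20.400 + 6.120 + 0.316 + 0.232 + 10.920 + 12.663 = 54.707 m² sabins.
V = 17·12·4 = 816 m³.
T = 0.161 V/A = 0.161·816/54.707 = 2.401 s.

2.401 sec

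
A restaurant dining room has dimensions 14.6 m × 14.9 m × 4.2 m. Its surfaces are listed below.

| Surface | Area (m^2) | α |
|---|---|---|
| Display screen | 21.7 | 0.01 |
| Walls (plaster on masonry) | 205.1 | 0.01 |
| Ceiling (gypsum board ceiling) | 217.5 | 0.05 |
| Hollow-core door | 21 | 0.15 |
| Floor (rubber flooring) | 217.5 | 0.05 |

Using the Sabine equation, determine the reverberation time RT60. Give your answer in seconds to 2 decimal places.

Summing Sᵢαᵢ: 0.217 + 2.051 + 10.875 + 3.150 + 10.875 → A = 27.168 sabins.
V = 14.6·14.9·4.2 = 913.668 m³.
RT60 = 0.161 · V / A = 0.161 × 913.668 / 27.168 = 5.41 s.

5.41 sec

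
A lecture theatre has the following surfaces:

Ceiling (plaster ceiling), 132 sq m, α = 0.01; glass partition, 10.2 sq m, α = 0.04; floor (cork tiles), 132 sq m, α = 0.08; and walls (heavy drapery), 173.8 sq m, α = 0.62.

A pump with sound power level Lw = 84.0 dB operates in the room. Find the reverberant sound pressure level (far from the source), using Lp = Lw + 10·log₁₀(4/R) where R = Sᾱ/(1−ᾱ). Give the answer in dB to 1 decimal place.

67.9 dB

A = 120.044 sabins; S = 448.0 sq m.
ᾱ = 0.2680, so room constant R = A/(1−ᾱ) = 163.995 sq m.
Lp = 84.0 + 10·log₁₀(4/163.995) = 84.0 + (-16.13) = 67.9 dB.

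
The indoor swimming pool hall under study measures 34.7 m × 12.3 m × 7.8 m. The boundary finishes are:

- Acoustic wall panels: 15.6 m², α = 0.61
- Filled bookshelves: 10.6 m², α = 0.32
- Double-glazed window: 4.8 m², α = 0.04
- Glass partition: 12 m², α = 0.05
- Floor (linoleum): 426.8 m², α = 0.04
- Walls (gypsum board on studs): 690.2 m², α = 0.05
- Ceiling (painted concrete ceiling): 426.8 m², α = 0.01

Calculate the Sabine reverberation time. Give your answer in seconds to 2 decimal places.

7.71 s

Equivalent absorption area: A = 15.6·0.61 + 10.6·0.32 + 4.8·0.04 + 12·0.05 + 426.8·0.04 + 690.2·0.05 + 426.8·0.01 = 69.550 m².
Volume V = 34.7 × 12.3 × 7.8 = 3329.118 m³.
RT60 = 0.161 · V / A = 0.161 × 3329.118 / 69.550 = 7.71 s.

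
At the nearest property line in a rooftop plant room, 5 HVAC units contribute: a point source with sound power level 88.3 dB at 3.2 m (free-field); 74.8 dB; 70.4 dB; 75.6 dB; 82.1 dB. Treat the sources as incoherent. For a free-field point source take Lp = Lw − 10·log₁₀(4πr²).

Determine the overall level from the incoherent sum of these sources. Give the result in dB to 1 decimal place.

83.9 dB

Source at 3.2 m: Lp = 88.3 − 10·log₁₀(4π·3.2²) = 88.3 − 10·log₁₀(128.680) = 67.2 dB.
Converting to relative power and adding: 10^(67.2/10) + 10^(74.8/10) + 10^(70.4/10) + 10^(75.6/10) + 10^(82.1/10) = 2.449e+08.
Combined level = 10 log₁₀(2.449e+08) = 83.9 dB.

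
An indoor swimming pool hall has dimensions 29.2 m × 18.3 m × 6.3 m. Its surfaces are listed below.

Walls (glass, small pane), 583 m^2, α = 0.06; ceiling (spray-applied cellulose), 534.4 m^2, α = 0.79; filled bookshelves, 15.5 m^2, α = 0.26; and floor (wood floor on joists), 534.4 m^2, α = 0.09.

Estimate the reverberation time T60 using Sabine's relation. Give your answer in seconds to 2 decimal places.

1.06 seconds

A = Σ Sᵢαᵢ = 583×0.06 + 534.4×0.79 + 15.5×0.26 + 534.4×0.09 = 509.282 sabins.
Volume V = 29.2 × 18.3 × 6.3 = 3366.468 m³.
T = 0.161 V/A = 0.161·3366.468/509.282 = 1.06 s.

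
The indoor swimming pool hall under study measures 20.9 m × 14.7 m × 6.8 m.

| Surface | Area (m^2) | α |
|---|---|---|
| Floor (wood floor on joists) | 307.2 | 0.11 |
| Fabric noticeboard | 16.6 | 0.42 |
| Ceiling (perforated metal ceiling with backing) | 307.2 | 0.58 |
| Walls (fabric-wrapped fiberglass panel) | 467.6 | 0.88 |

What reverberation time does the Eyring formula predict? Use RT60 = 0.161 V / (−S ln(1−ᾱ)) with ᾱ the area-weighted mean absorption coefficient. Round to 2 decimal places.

S = Σ Sᵢ = 1098.6 m^2.
Absorption A = 307.2·0.11 + 16.6·0.42 + 307.2·0.58 + 467.6·0.88 = 630.428 sabins.
ᾱ = 630.428 / 1098.6 = 0.5738.
−S·ln(1−ᾱ) = −1098.6 × ln(1 − 0.5738) = 936.937.
V = 20.9 × 14.7 × 6.8 = 2089.164 m³.
T = 0.161·V/[−S·ln(1−ᾱ)] = 0.161·2089.164/936.937 = 0.36 s.

0.36 sec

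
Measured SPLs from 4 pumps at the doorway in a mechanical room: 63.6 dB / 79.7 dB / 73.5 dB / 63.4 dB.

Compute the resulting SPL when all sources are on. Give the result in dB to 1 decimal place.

Σ 10^(Lᵢ/10) = 1.202e+08.
L_total = 10·log₁₀(1.202e+08) = 80.8 dB.

80.8 dB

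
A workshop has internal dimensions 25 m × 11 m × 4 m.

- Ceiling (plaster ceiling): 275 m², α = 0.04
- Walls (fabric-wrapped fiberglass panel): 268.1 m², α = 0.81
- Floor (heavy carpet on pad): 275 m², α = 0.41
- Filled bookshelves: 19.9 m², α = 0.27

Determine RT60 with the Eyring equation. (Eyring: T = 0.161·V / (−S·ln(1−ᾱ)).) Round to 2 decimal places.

Total surface area S = 275 + 268.1 + 275 + 19.9 = 838.0 m².
Absorption A = 275×0.04 + 268.1×0.81 + 275×0.41 + 19.9×0.27 = 346.284 sabins.
ᾱ = 346.284 / 838.0 = 0.4132.
−S·ln(1−ᾱ) = −838.0 × ln(1 − 0.4132) = 446.714.
V = 25 × 11 × 4 = 1100 m³.
T = 0.161·V/[−S·ln(1−ᾱ)] = 0.161·1100/446.714 = 0.40 s.

0.40 s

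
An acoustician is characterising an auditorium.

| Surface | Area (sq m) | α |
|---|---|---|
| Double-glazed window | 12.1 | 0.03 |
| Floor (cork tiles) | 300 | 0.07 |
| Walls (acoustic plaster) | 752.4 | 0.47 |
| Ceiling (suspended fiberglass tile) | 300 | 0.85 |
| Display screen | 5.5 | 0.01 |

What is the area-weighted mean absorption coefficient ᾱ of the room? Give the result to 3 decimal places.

0.460

S = Σ Sᵢ = 12.1 + 300 + 752.4 + 300 + 5.5 = 1370.0 sq m.
A = 12.1*0.03 + 300*0.07 + 752.4*0.47 + 300*0.85 + 5.5*0.01 = 630.046 sabins.
ᾱ = A/S = 0.460.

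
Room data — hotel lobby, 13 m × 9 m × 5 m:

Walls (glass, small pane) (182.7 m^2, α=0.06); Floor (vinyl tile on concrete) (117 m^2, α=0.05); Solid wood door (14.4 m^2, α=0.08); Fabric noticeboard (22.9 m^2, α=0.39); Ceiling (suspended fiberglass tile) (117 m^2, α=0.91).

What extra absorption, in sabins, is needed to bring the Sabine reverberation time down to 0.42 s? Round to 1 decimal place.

90.9 sabins

Equivalent absorption area: A₁ = 182.7·0.06 + 117·0.05 + 14.4·0.08 + 22.9·0.39 + 117·0.91 = 133.365 m^2.
V = 585 m³. Required absorption A₂ = 0.161 × 585 / 0.42 = 224.250 sabins.
Shortfall: 224.250 − 133.365 = 90.9 sabins.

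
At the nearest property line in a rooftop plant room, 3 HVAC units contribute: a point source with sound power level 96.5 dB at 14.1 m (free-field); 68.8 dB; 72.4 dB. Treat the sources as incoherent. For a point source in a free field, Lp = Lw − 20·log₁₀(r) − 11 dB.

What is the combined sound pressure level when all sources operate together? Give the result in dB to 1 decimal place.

Source at 14.1 m: Lp = 96.5 − 20·log₁₀(14.1) − 11 = 62.5 dB.
Sum in the linear (power) domain: Σ 10^(Lᵢ/10) = 10^(62.5/10) + 10^(68.8/10) + 10^(72.4/10) = 2.674e+07.
L_total = 10·log₁₀(2.674e+07) = 74.3 dB.

74.3 dB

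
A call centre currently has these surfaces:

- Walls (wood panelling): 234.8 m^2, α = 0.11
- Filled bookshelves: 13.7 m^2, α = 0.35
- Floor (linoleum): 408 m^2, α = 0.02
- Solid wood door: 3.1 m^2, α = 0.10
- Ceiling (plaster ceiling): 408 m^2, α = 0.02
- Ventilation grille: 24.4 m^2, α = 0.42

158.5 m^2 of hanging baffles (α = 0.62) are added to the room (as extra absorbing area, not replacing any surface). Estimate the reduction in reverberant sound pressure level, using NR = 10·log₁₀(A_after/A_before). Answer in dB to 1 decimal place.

Total absorption A_before = 234.8·0.11 + 13.7·0.35 + 408·0.02 + 3.1·0.10 + 408·0.02 + 24.4·0.42
  = 25.828 + 4.795 + 8.160 + 0.310 + 8.160 + 10.248 = 57.501 m^2 sabins.
Added absorption = 158.5 × 0.62 = 98.270 sabins.
New total A_after = 155.771 sabins.
NR = 10·log₁₀(155.771/57.501) = 4.3 dB.

4.3 dB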